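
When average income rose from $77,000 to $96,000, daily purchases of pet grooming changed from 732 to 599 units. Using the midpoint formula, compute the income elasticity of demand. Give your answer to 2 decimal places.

ΔQ = -133, ΔI = 19000. Midpoints: Ī = 86,500, Q̄ = 665.5.
ε_I = (ΔQ/ΔI)(Ī/Q̄) = (-133/19000)(86500/665.5).
ε_I < 0, so the good is inferior.

-0.91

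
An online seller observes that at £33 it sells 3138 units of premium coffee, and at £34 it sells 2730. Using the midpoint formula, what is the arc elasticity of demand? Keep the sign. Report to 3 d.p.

-4.658

ΔQ = 2730 − 3138 = -408; ΔP = 34 − 33 = 1.
Midpoints: P̄ = 33.50, Q̄ = 2934.0.
ε = (ΔQ/ΔP)(P̄/Q̄) = (-408/1)(33.50/2934.0).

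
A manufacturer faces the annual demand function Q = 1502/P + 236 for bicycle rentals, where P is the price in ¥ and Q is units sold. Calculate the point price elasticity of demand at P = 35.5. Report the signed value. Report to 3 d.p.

At P = 35.5, Q = 278.310.
dQ/dP = −1502/P² = -1.192.
ε = (dQ/dP)(P/Q) = (-1.192)(35.5/278.310).
|ε| < 1, so demand is inelastic at this price.

-0.152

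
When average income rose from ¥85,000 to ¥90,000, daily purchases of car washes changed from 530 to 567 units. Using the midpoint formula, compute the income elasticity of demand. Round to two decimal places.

ΔQ = 37, ΔI = 5000. Midpoints: Ī = 87,500, Q̄ = 548.5.
ε_I = (ΔQ/ΔI)(Ī/Q̄) = (37/5000)(87500/548.5).
ε_I > 0, so the good is normal.

1.18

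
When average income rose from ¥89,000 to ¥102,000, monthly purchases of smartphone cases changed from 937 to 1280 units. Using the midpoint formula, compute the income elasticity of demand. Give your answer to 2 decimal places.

ΔQ = 343, ΔI = 13000. Midpoints: Ī = 95,500, Q̄ = 1108.5.
ε_I = (ΔQ/ΔI)(Ī/Q̄) = (343/13000)(95500/1108.5).

2.27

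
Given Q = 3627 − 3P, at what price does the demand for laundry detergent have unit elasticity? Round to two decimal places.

604.50

For linear demand Q = a − bP, ε = −bP/(a − bP). |ε| = 1 when bP = a − bP, i.e. P = a/(2b).
P = 3627/(2·3) = 3627/6 = 604.5000.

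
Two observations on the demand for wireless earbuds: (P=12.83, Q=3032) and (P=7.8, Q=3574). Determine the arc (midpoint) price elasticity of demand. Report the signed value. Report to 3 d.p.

ΔQ = 3574 − 3032 = 542; ΔP = 7.8 − 12.83 = -5.03.
Midpoints: P̄ = 10.31, Q̄ = 3303.0.
ε = (ΔQ/ΔP)(P̄/Q̄) = (542/-5.03)(10.31/3303.0).

-0.337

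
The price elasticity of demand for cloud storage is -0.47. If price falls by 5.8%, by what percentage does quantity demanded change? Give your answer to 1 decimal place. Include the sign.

%ΔQ ≈ ε × %ΔP = (-0.47)(-5.8%) = 2.73%.

2.7%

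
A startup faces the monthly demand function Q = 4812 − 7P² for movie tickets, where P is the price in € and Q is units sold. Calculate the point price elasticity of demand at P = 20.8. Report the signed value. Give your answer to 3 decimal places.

At P = 20.8, Q = 1783.520.
dQ/dP = −14P = -291.200.
ε = (dQ/dP)(P/Q) = (-291.200)(20.8/1783.520).

-3.396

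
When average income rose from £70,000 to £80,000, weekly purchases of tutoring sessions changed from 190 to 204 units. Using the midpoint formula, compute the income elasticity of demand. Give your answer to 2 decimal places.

0.53

ΔQ = 14, ΔI = 10000. Midpoints: Ī = 75,000, Q̄ = 197.0.
ε_I = (ΔQ/ΔI)(Ī/Q̄) = (14/10000)(75000/197.0).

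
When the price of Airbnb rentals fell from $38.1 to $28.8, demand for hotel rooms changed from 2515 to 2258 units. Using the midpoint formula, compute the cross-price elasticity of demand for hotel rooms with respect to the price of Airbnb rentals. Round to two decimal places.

ΔQ_x = 2258 − 2515 = -257; ΔP_y = 28.8 − 38.1 = -9.3.
Midpoints: P̄_y = 33.45, Q̄_x = 2386.5.
ε_xy = (ΔQ_x/ΔP_y)(P̄_y/Q̄_x) = (-257/-9.3)(33.45/2386.5).

0.39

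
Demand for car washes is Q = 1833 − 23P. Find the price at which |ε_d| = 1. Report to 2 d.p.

39.85

For linear demand Q = a − bP, ε = −bP/(a − bP). |ε| = 1 when bP = a − bP, i.e. P = a/(2b).
P = 1833/(2·23) = 1833/46 = 39.8478.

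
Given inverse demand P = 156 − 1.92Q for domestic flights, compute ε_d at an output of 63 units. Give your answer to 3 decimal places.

-0.290

At Q = 63, P = 156 − 1.92(63) = 35.04.
dP/dQ = −1.92, so dQ/dP = 1/(−1.92) = -0.521.
ε = (dQ/dP)(P/Q) = (-0.521)(35.04/63).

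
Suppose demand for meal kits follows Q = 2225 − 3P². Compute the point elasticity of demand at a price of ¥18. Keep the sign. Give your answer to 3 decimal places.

At P = 18, Q = 1253.
dQ/dP = −6P = -108.
ε = (dQ/dP)(P/Q) = (-108)(18/1253).
|ε| > 1, so demand is elastic at this price.

-1.551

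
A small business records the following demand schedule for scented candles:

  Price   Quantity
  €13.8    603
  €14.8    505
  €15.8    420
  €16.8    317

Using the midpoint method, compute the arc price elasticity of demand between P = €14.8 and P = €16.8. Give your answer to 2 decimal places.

-3.61

At P = 14.8, Q = 505; at P = 16.8, Q = 317.
ΔQ = -188, ΔP = 2.0. Midpoints: P̄ = 15.80, Q̄ = 411.0.
ε = (ΔQ/ΔP)(P̄/Q̄) = (-188/2.0)(15.80/411.0).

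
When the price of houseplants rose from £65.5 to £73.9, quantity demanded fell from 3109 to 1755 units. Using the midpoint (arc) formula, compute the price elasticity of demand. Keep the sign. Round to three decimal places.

-4.620

ΔQ = 1755 − 3109 = -1354; ΔP = 73.9 − 65.5 = 8.4.
Midpoints: P̄ = 69.70, Q̄ = 2432.0.
ε = (ΔQ/ΔP)(P̄/Q̄) = (-1354/8.4)(69.70/2432.0).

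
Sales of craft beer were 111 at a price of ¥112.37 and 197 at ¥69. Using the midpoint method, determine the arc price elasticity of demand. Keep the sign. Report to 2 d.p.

ΔQ = 197 − 111 = 86; ΔP = 69 − 112.37 = -43.37.
Midpoints: P̄ = 90.69, Q̄ = 154.0.
ε = (ΔQ/ΔP)(P̄/Q̄) = (86/-43.37)(90.69/154.0).

-1.17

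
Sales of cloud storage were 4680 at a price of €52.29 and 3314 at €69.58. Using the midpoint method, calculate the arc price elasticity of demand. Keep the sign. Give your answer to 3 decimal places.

ΔQ = 3314 − 4680 = -1366; ΔP = 69.58 − 52.29 = 17.29.
Midpoints: P̄ = 60.94, Q̄ = 3997.0.
ε = (ΔQ/ΔP)(P̄/Q̄) = (-1366/17.29)(60.94/3997.0).

-1.204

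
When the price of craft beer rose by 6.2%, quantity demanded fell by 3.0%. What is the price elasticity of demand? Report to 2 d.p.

-0.48

ε = %ΔQ / %ΔP = (-3.0)/(6.2) = -0.484.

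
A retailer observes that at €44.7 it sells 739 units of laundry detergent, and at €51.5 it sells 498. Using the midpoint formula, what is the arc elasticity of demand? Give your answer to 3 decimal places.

-2.756

ΔQ = 498 − 739 = -241; ΔP = 51.5 − 44.7 = 6.8.
Midpoints: P̄ = 48.10, Q̄ = 618.5.
ε = (ΔQ/ΔP)(P̄/Q̄) = (-241/6.8)(48.10/618.5).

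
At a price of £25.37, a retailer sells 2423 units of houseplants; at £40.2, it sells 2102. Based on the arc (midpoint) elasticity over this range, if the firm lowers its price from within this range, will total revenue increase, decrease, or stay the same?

decrease

Arc ε = (-321/14.83)(32.79/2262.5) ≈ -0.314.
|ε| = 0.31 < 1, so demand is inelastic. A price cut therefore reduces total revenue.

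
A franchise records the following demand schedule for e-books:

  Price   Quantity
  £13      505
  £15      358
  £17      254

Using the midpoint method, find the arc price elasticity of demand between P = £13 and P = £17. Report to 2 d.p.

At P = 13, Q = 505; at P = 17, Q = 254.
ΔQ = -251, ΔP = 4. Midpoints: P̄ = 15.00, Q̄ = 379.5.
ε = (ΔQ/ΔP)(P̄/Q̄) = (-251/4)(15.00/379.5).

-2.48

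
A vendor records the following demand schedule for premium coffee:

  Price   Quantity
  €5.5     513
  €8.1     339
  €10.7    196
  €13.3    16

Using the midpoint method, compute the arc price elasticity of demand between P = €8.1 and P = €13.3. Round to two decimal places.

At P = 8.1, Q = 339; at P = 13.3, Q = 16.
ΔQ = -323, ΔP = 5.2. Midpoints: P̄ = 10.70, Q̄ = 177.5.
ε = (ΔQ/ΔP)(P̄/Q̄) = (-323/5.2)(10.70/177.5).

-3.74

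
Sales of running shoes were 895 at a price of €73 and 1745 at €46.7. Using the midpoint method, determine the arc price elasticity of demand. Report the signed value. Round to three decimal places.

ΔQ = 1745 − 895 = 850; ΔP = 46.7 − 73 = -26.3.
Midpoints: P̄ = 59.85, Q̄ = 1320.0.
ε = (ΔQ/ΔP)(P̄/Q̄) = (850/-26.3)(59.85/1320.0).

-1.465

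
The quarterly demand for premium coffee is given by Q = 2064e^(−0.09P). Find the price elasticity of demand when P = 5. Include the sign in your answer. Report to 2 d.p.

-0.45

At P = 5, Q = 1316.065.
dQ/dP = −0.09·2064e^(−0.09P) = −0.09Q = -118.446.
ε = (dQ/dP)(P/Q) = (-118.446)(5/1316.065).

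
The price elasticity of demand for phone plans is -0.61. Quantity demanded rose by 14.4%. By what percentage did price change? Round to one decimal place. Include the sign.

%ΔP ≈ %ΔQ / ε = (14.4%)/(-0.61) = -23.61%.

-23.6%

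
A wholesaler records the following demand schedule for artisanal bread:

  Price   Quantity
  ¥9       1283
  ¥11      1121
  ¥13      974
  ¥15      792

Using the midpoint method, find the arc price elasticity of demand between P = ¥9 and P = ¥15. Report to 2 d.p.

At P = 9, Q = 1283; at P = 15, Q = 792.
ΔQ = -491, ΔP = 6. Midpoints: P̄ = 12.00, Q̄ = 1037.5.
ε = (ΔQ/ΔP)(P̄/Q̄) = (-491/6)(12.00/1037.5).

-0.95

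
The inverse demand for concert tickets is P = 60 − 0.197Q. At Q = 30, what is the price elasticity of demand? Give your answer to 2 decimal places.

At Q = 30, P = 60 − 0.197(30) = 54.09.
dP/dQ = −0.197, so dQ/dP = 1/(−0.197) = -5.076.
ε = (dQ/dP)(P/Q) = (-5.076)(54.09/30).

-9.15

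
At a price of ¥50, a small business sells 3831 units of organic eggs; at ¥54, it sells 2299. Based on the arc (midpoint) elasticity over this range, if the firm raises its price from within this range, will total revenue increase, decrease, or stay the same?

decrease

Arc ε = (-1532/4)(52.00/3065.0) ≈ -6.498.
|ε| = 6.50 > 1, so demand is elastic. A price rise therefore reduces total revenue.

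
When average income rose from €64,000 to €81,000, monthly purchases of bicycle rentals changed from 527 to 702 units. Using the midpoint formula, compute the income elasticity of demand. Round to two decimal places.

ΔQ = 175, ΔI = 17000. Midpoints: Ī = 72,500, Q̄ = 614.5.
ε_I = (ΔQ/ΔI)(Ī/Q̄) = (175/17000)(72500/614.5).
ε_I > 0, so the good is normal.

1.21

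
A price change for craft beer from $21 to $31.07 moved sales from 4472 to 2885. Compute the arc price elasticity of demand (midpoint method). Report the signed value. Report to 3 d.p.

ΔQ = 2885 − 4472 = -1587; ΔP = 31.07 − 21 = 10.07.
Midpoints: P̄ = 26.04, Q̄ = 3678.5.
ε = (ΔQ/ΔP)(P̄/Q̄) = (-1587/10.07)(26.04/3678.5).

-1.115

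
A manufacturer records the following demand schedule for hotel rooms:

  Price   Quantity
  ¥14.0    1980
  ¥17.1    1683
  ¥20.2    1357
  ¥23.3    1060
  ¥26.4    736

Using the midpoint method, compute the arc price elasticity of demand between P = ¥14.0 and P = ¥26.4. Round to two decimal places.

At P = 14.0, Q = 1980; at P = 26.4, Q = 736.
ΔQ = -1244, ΔP = 12.4. Midpoints: P̄ = 20.20, Q̄ = 1358.0.
ε = (ΔQ/ΔP)(P̄/Q̄) = (-1244/12.4)(20.20/1358.0).

-1.49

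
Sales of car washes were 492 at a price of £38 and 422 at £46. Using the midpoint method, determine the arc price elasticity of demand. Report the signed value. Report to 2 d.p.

ΔQ = 422 − 492 = -70; ΔP = 46 − 38 = 8.
Midpoints: P̄ = 42.00, Q̄ = 457.0.
ε = (ΔQ/ΔP)(P̄/Q̄) = (-70/8)(42.00/457.0).

-0.80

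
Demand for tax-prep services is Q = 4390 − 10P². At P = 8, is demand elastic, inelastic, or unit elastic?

inelastic

Q = 3750, dQ/dP = -160.
ε = (dQ/dP)(P/Q) ≈ -0.341.
|ε| = 0.34 < 1.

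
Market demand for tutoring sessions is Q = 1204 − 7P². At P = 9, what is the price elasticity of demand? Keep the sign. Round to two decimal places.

-1.78

At P = 9, Q = 637.
dQ/dP = −14P = -126.
ε = (dQ/dP)(P/Q) = (-126)(9/637).
|ε| > 1, so demand is elastic at this price.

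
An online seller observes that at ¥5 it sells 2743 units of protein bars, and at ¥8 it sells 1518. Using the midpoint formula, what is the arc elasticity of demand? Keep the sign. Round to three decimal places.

ΔQ = 1518 − 2743 = -1225; ΔP = 8 − 5 = 3.
Midpoints: P̄ = 6.50, Q̄ = 2130.5.
ε = (ΔQ/ΔP)(P̄/Q̄) = (-1225/3)(6.50/2130.5).

-1.246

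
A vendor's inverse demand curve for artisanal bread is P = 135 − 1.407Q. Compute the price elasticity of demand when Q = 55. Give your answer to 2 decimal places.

At Q = 55, P = 135 − 1.407(55) = 57.61.
dP/dQ = −1.407, so dQ/dP = 1/(−1.407) = -0.711.
ε = (dQ/dP)(P/Q) = (-0.711)(57.61/55).

-0.74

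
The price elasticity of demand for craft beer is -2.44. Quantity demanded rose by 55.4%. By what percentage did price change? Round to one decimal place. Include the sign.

-22.7%

%ΔP ≈ %ΔQ / ε = (55.4%)/(-2.44) = -22.70%.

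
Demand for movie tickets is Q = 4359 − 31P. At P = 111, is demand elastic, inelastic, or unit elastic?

elastic

Q = 918, dQ/dP = -31.
ε = (dQ/dP)(P/Q) ≈ -3.748.
|ε| = 3.75 > 1.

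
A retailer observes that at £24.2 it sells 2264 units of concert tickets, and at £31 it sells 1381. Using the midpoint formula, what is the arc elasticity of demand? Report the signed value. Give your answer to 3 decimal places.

-1.966

ΔQ = 1381 − 2264 = -883; ΔP = 31 − 24.2 = 6.8.
Midpoints: P̄ = 27.60, Q̄ = 1822.5.
ε = (ΔQ/ΔP)(P̄/Q̄) = (-883/6.8)(27.60/1822.5).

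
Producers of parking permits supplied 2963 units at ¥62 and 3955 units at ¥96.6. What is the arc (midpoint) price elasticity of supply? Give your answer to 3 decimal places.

0.657

ΔQ = 3955 − 2963 = 992; ΔP = 96.6 − 62 = 34.6.
Midpoints: P̄ = 79.30, Q̄ = 3459.0.
ε_s = (ΔQ/ΔP)(P̄/Q̄) = (992/34.6)(79.30/3459.0).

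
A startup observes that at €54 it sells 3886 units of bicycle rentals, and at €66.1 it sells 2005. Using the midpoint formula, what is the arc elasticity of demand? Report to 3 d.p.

ΔQ = 2005 − 3886 = -1881; ΔP = 66.1 − 54 = 12.1.
Midpoints: P̄ = 60.05, Q̄ = 2945.5.
ε = (ΔQ/ΔP)(P̄/Q̄) = (-1881/12.1)(60.05/2945.5).

-3.169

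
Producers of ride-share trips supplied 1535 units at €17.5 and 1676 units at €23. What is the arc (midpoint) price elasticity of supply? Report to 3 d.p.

ΔQ = 1676 − 1535 = 141; ΔP = 23 − 17.5 = 5.5.
Midpoints: P̄ = 20.25, Q̄ = 1605.5.
ε_s = (ΔQ/ΔP)(P̄/Q̄) = (141/5.5)(20.25/1605.5).

0.323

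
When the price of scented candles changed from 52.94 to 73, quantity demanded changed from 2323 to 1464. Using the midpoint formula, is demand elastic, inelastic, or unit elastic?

elastic

Arc ε ≈ -1.424.
|ε| = 1.42 > 1.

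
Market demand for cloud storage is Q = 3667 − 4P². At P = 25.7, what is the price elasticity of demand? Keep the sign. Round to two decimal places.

At P = 25.7, Q = 1025.040.
dQ/dP = −8P = -205.600.
ε = (dQ/dP)(P/Q) = (-205.600)(25.7/1025.040).

-5.15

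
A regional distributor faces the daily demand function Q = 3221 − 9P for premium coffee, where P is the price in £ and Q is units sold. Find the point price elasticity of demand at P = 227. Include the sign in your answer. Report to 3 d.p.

At P = 227, Q = 1178.
dQ/dP = −9.
ε = (dQ/dP)(P/Q) = (-9)(227/1178).

-1.734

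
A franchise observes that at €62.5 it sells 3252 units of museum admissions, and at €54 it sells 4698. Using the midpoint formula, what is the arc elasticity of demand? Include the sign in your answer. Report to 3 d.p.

ΔQ = 4698 − 3252 = 1446; ΔP = 54 − 62.5 = -8.5.
Midpoints: P̄ = 58.25, Q̄ = 3975.0.
ε = (ΔQ/ΔP)(P̄/Q̄) = (1446/-8.5)(58.25/3975.0).

-2.493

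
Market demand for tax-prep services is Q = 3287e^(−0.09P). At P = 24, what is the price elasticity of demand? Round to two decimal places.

-2.16

At P = 24, Q = 379.074.
dQ/dP = −0.09·3287e^(−0.09P) = −0.09Q = -34.117.
ε = (dQ/dP)(P/Q) = (-34.117)(24/379.074).
|ε| > 1, so demand is elastic at this price.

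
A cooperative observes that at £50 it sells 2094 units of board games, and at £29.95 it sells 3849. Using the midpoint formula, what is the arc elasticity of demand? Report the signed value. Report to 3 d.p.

ΔQ = 3849 − 2094 = 1755; ΔP = 29.95 − 50 = -20.05.
Midpoints: P̄ = 39.98, Q̄ = 2971.5.
ε = (ΔQ/ΔP)(P̄/Q̄) = (1755/-20.05)(39.98/2971.5).

-1.178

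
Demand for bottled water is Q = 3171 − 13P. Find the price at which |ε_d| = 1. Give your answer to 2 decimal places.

For linear demand Q = a − bP, ε = −bP/(a − bP). |ε| = 1 when bP = a − bP, i.e. P = a/(2b).
P = 3171/(2·13) = 3171/26 = 121.9615.

121.96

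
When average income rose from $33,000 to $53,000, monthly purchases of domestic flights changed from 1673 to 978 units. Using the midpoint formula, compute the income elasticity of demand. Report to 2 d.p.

ΔQ = -695, ΔI = 20000. Midpoints: Ī = 43,000, Q̄ = 1325.5.
ε_I = (ΔQ/ΔI)(Ī/Q̄) = (-695/20000)(43000/1325.5).

-1.13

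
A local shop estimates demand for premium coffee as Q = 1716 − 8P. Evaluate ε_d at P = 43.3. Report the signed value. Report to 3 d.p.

-0.253

At P = 43.3, Q = 1369.600.
dQ/dP = −8.
ε = (dQ/dP)(P/Q) = (-8)(43.3/1369.600).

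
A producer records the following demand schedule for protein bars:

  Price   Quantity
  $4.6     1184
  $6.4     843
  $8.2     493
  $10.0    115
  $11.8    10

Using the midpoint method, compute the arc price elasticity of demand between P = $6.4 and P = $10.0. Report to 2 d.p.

At P = 6.4, Q = 843; at P = 10.0, Q = 115.
ΔQ = -728, ΔP = 3.6. Midpoints: P̄ = 8.20, Q̄ = 479.0.
ε = (ΔQ/ΔP)(P̄/Q̄) = (-728/3.6)(8.20/479.0).

-3.46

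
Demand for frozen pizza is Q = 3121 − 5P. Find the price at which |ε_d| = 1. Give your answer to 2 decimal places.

For linear demand Q = a − bP, ε = −bP/(a − bP). |ε| = 1 when bP = a − bP, i.e. P = a/(2b).
P = 3121/(2·5) = 3121/10 = 312.1000.

312.10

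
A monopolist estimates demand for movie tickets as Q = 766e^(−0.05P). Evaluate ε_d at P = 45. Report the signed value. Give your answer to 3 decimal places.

At P = 45, Q = 80.736.
dQ/dP = −0.05·766e^(−0.05P) = −0.05Q = -4.037.
ε = (dQ/dP)(P/Q) = (-4.037)(45/80.736).

-2.250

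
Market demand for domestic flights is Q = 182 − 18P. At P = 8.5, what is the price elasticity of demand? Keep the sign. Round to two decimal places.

-5.28

At P = 8.5, Q = 29.
dQ/dP = −18.
ε = (dQ/dP)(P/Q) = (-18)(8.5/29).
|ε| > 1, so demand is elastic at this price.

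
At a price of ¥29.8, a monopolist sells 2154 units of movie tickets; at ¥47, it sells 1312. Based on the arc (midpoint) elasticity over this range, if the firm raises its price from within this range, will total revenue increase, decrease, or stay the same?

decrease

Arc ε = (-842/17.2)(38.40/1733.0) ≈ -1.085.
|ε| = 1.08 > 1, so demand is elastic. A price rise therefore reduces total revenue.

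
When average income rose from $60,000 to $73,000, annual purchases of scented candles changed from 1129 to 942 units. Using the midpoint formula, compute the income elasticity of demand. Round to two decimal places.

ΔQ = -187, ΔI = 13000. Midpoints: Ī = 66,500, Q̄ = 1035.5.
ε_I = (ΔQ/ΔI)(Ī/Q̄) = (-187/13000)(66500/1035.5).
ε_I < 0, so the good is inferior.

-0.92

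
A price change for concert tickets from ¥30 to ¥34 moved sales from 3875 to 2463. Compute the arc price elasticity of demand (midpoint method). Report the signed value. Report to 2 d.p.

ΔQ = 2463 − 3875 = -1412; ΔP = 34 − 30 = 4.
Midpoints: P̄ = 32.00, Q̄ = 3169.0.
ε = (ΔQ/ΔP)(P̄/Q̄) = (-1412/4)(32.00/3169.0).

-3.56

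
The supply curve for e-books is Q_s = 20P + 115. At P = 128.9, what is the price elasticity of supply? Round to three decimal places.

At P = 128.9, Q_s = 2693.
dQ_s/dP = 20.
ε_s = (dQ_s/dP)(P/Q_s) = (20)(128.9/2693).

0.957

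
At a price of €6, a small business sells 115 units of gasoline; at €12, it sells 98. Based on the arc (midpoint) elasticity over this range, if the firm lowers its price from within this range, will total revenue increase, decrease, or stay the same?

Arc ε = (-17/6)(9.00/106.5) ≈ -0.239.
|ε| = 0.24 < 1, so demand is inelastic. A price cut therefore reduces total revenue.

decrease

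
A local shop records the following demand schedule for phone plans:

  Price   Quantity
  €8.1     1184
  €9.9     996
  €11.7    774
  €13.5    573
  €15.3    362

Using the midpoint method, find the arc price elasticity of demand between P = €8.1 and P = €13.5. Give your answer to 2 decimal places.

-1.39

At P = 8.1, Q = 1184; at P = 13.5, Q = 573.
ΔQ = -611, ΔP = 5.4. Midpoints: P̄ = 10.80, Q̄ = 878.5.
ε = (ΔQ/ΔP)(P̄/Q̄) = (-611/5.4)(10.80/878.5).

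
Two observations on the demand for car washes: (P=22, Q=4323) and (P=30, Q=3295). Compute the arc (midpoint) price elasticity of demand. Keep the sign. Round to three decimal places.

ΔQ = 3295 − 4323 = -1028; ΔP = 30 − 22 = 8.
Midpoints: P̄ = 26.00, Q̄ = 3809.0.
ε = (ΔQ/ΔP)(P̄/Q̄) = (-1028/8)(26.00/3809.0).

-0.877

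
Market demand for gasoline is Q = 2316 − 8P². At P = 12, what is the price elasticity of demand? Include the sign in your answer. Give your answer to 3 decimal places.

-1.979

At P = 12, Q = 1164.
dQ/dP = −16P = -192.
ε = (dQ/dP)(P/Q) = (-192)(12/1164).
|ε| > 1, so demand is elastic at this price.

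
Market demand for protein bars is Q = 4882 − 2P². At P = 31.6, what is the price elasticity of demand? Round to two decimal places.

At P = 31.6, Q = 2884.880.
dQ/dP = −4P = -126.400.
ε = (dQ/dP)(P/Q) = (-126.400)(31.6/2884.880).

-1.38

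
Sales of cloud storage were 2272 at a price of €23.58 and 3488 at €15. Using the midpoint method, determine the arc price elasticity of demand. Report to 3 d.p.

-0.949

ΔQ = 3488 − 2272 = 1216; ΔP = 15 − 23.58 = -8.58.
Midpoints: P̄ = 19.29, Q̄ = 2880.0.
ε = (ΔQ/ΔP)(P̄/Q̄) = (1216/-8.58)(19.29/2880.0).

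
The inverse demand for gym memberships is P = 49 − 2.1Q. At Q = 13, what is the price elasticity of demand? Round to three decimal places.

At Q = 13, P = 49 − 2.1(13) = 21.70.
dP/dQ = −2.1, so dQ/dP = 1/(−2.1) = -0.476.
ε = (dQ/dP)(P/Q) = (-0.476)(21.70/13).

-0.795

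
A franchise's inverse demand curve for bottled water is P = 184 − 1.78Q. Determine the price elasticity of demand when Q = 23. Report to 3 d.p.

At Q = 23, P = 184 − 1.78(23) = 143.06.
dP/dQ = −1.78, so dQ/dP = 1/(−1.78) = -0.562.
ε = (dQ/dP)(P/Q) = (-0.562)(143.06/23).

-3.494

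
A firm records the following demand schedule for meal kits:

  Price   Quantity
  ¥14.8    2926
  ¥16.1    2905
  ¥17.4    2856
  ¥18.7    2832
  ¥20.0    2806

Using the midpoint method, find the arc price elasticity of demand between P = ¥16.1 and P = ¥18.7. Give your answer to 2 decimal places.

At P = 16.1, Q = 2905; at P = 18.7, Q = 2832.
ΔQ = -73, ΔP = 2.6. Midpoints: P̄ = 17.40, Q̄ = 2868.5.
ε = (ΔQ/ΔP)(P̄/Q̄) = (-73/2.6)(17.40/2868.5).

-0.17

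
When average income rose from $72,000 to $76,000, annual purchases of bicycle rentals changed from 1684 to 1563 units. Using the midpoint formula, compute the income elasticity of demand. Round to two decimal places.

ΔQ = -121, ΔI = 4000. Midpoints: Ī = 74,000, Q̄ = 1623.5.
ε_I = (ΔQ/ΔI)(Ī/Q̄) = (-121/4000)(74000/1623.5).
ε_I < 0, so the good is inferior.

-1.38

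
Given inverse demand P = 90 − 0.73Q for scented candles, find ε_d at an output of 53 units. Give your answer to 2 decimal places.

-1.33

At Q = 53, P = 90 − 0.73(53) = 51.31.
dP/dQ = −0.73, so dQ/dP = 1/(−0.73) = -1.370.
ε = (dQ/dP)(P/Q) = (-1.370)(51.31/53).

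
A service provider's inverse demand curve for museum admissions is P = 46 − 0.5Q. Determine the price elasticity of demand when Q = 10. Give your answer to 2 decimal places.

-8.20

At Q = 10, P = 46 − 0.5(10) = 41.00.
dP/dQ = −0.5, so dQ/dP = 1/(−0.5) = -2.000.
ε = (dQ/dP)(P/Q) = (-2.000)(41.00/10).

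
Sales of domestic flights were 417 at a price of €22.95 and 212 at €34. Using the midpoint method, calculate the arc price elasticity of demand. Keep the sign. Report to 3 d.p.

ΔQ = 212 − 417 = -205; ΔP = 34 − 22.95 = 11.05.
Midpoints: P̄ = 28.48, Q̄ = 314.5.
ε = (ΔQ/ΔP)(P̄/Q̄) = (-205/11.05)(28.48/314.5).

-1.680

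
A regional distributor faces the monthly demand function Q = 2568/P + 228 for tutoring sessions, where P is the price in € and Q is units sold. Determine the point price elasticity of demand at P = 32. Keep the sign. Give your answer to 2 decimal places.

At P = 32, Q = 308.250.
dQ/dP = −2568/P² = -2.508.
ε = (dQ/dP)(P/Q) = (-2.508)(32/308.250).
|ε| < 1, so demand is inelastic at this price.

-0.26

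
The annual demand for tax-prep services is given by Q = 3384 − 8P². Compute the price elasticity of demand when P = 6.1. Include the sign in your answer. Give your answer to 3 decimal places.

At P = 6.1, Q = 3086.320.
dQ/dP = −16P = -97.600.
ε = (dQ/dP)(P/Q) = (-97.600)(6.1/3086.320).

-0.193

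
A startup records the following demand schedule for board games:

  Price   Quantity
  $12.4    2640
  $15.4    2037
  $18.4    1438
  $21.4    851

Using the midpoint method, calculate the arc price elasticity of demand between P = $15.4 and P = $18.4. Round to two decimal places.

-1.94

At P = 15.4, Q = 2037; at P = 18.4, Q = 1438.
ΔQ = -599, ΔP = 3.0. Midpoints: P̄ = 16.90, Q̄ = 1737.5.
ε = (ΔQ/ΔP)(P̄/Q̄) = (-599/3.0)(16.90/1737.5).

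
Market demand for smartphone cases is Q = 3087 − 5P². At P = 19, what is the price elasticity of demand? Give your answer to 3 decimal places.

At P = 19, Q = 1282.
dQ/dP = −10P = -190.
ε = (dQ/dP)(P/Q) = (-190)(19/1282).

-2.816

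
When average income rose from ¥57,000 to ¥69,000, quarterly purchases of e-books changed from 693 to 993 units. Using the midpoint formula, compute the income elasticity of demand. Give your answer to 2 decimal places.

1.87

ΔQ = 300, ΔI = 12000. Midpoints: Ī = 63,000, Q̄ = 843.0.
ε_I = (ΔQ/ΔI)(Ī/Q̄) = (300/12000)(63000/843.0).
ε_I > 0, so the good is normal.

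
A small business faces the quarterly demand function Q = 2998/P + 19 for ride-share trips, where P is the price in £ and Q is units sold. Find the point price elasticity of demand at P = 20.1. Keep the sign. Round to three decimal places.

At P = 20.1, Q = 168.154.
dQ/dP = −2998/P² = -7.421.
ε = (dQ/dP)(P/Q) = (-7.421)(20.1/168.154).
|ε| < 1, so demand is inelastic at this price.

-0.887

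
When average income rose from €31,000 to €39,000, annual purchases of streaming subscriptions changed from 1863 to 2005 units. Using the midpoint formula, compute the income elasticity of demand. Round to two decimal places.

0.32

ΔQ = 142, ΔI = 8000. Midpoints: Ī = 35,000, Q̄ = 1934.0.
ε_I = (ΔQ/ΔI)(Ī/Q̄) = (142/8000)(35000/1934.0).
ε_I > 0, so the good is normal.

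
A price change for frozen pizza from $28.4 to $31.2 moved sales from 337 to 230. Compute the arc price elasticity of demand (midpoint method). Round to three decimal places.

ΔQ = 230 − 337 = -107; ΔP = 31.2 − 28.4 = 2.8.
Midpoints: P̄ = 29.80, Q̄ = 283.5.
ε = (ΔQ/ΔP)(P̄/Q̄) = (-107/2.8)(29.80/283.5).

-4.017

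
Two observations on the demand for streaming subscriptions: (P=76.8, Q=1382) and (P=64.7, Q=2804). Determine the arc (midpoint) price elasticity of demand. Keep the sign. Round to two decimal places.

-3.97

ΔQ = 2804 − 1382 = 1422; ΔP = 64.7 − 76.8 = -12.1.
Midpoints: P̄ = 70.75, Q̄ = 2093.0.
ε = (ΔQ/ΔP)(P̄/Q̄) = (1422/-12.1)(70.75/2093.0).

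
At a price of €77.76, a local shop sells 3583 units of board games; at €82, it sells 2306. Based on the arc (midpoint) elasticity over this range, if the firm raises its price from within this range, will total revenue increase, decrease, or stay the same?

decrease

Arc ε = (-1277/4.24)(79.88/2944.5) ≈ -8.171.
|ε| = 8.17 > 1, so demand is elastic. A price rise therefore reduces total revenue.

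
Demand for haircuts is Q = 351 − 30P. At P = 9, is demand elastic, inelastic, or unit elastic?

Q = 81, dQ/dP = -30.
ε = (dQ/dP)(P/Q) ≈ -3.333.
|ε| = 3.33 > 1.

elastic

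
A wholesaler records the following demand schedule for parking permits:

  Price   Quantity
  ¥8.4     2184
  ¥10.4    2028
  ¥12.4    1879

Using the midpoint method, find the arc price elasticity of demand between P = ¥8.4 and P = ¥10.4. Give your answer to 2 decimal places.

At P = 8.4, Q = 2184; at P = 10.4, Q = 2028.
ΔQ = -156, ΔP = 2.0. Midpoints: P̄ = 9.40, Q̄ = 2106.0.
ε = (ΔQ/ΔP)(P̄/Q̄) = (-156/2.0)(9.40/2106.0).

-0.35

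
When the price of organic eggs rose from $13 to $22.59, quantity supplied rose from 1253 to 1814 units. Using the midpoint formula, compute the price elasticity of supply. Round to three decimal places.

ΔQ = 1814 − 1253 = 561; ΔP = 22.59 − 13 = 9.59.
Midpoints: P̄ = 17.80, Q̄ = 1533.5.
ε_s = (ΔQ/ΔP)(P̄/Q̄) = (561/9.59)(17.80/1533.5).

0.679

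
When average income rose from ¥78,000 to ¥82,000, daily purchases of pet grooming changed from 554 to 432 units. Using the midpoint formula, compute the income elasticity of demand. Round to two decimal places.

-4.95

ΔQ = -122, ΔI = 4000. Midpoints: Ī = 80,000, Q̄ = 493.0.
ε_I = (ΔQ/ΔI)(Ī/Q̄) = (-122/4000)(80000/493.0).
ε_I < 0, so the good is inferior.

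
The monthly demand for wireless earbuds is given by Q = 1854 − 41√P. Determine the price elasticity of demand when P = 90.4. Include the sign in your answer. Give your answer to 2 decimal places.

-0.13

At P = 90.4, Q = 1464.176.
dQ/dP = −41/(2√P) = -2.156.
ε = (dQ/dP)(P/Q) = (-2.156)(90.4/1464.176).
|ε| < 1, so demand is inelastic at this price.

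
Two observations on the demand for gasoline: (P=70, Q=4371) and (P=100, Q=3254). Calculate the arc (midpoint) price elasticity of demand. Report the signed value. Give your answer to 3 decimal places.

-0.830

ΔQ = 3254 − 4371 = -1117; ΔP = 100 − 70 = 30.
Midpoints: P̄ = 85.00, Q̄ = 3812.5.
ε = (ΔQ/ΔP)(P̄/Q̄) = (-1117/30)(85.00/3812.5).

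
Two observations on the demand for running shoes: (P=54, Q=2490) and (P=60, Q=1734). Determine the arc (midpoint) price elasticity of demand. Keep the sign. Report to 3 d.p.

-3.401

ΔQ = 1734 − 2490 = -756; ΔP = 60 − 54 = 6.
Midpoints: P̄ = 57.00, Q̄ = 2112.0.
ε = (ΔQ/ΔP)(P̄/Q̄) = (-756/6)(57.00/2112.0).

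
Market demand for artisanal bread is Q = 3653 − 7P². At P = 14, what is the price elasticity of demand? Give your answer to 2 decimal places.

-1.20

At P = 14, Q = 2281.
dQ/dP = −14P = -196.
ε = (dQ/dP)(P/Q) = (-196)(14/2281).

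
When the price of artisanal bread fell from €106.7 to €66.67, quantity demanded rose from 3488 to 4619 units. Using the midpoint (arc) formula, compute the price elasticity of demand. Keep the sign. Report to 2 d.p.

ΔQ = 4619 − 3488 = 1131; ΔP = 66.67 − 106.7 = -40.03.
Midpoints: P̄ = 86.69, Q̄ = 4053.5.
ε = (ΔQ/ΔP)(P̄/Q̄) = (1131/-40.03)(86.69/4053.5).

-0.60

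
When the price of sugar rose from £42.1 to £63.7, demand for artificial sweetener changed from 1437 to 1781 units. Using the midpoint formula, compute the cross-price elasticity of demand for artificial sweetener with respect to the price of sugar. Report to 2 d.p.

ΔQ_x = 1781 − 1437 = 344; ΔP_y = 63.7 − 42.1 = 21.6.
Midpoints: P̄_y = 52.90, Q̄_x = 1609.0.
ε_xy = (ΔQ_x/ΔP_y)(P̄_y/Q̄_x) = (344/21.6)(52.90/1609.0).

0.52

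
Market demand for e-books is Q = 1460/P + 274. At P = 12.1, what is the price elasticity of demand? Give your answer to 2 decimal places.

At P = 12.1, Q = 394.661.
dQ/dP = −1460/P² = -9.972.
ε = (dQ/dP)(P/Q) = (-9.972)(12.1/394.661).

-0.31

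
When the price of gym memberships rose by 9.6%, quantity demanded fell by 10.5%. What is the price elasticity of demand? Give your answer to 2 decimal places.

-1.09

ε = %ΔQ / %ΔP = (-10.5)/(9.6) = -1.094.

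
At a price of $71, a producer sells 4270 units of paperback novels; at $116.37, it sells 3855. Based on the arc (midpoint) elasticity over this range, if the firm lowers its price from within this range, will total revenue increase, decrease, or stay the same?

decrease

Arc ε = (-415/45.37)(93.69/4062.5) ≈ -0.211.
|ε| = 0.21 < 1, so demand is inelastic. A price cut therefore reduces total revenue.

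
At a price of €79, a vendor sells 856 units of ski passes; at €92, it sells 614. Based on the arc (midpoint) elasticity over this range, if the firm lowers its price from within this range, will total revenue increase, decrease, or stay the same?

Arc ε = (-242/13)(85.50/735.0) ≈ -2.165.
|ε| = 2.17 > 1, so demand is elastic. A price cut therefore raises total revenue.

increase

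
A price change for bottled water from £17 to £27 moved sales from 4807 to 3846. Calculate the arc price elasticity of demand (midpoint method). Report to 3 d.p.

-0.489

ΔQ = 3846 − 4807 = -961; ΔP = 27 − 17 = 10.
Midpoints: P̄ = 22.00, Q̄ = 4326.5.
ε = (ΔQ/ΔP)(P̄/Q̄) = (-961/10)(22.00/4326.5).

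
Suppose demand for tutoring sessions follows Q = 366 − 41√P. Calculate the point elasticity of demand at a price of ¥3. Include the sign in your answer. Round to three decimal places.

-0.120

At P = 3, Q = 294.986.
dQ/dP = −41/(2√P) = -11.836.
ε = (dQ/dP)(P/Q) = (-11.836)(3/294.986).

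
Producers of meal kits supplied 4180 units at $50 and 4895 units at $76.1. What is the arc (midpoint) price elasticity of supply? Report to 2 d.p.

ΔQ = 4895 − 4180 = 715; ΔP = 76.1 − 50 = 26.1.
Midpoints: P̄ = 63.05, Q̄ = 4537.5.
ε_s = (ΔQ/ΔP)(P̄/Q̄) = (715/26.1)(63.05/4537.5).

0.38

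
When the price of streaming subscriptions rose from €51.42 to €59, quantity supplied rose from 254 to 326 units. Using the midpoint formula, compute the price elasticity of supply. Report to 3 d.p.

ΔQ = 326 − 254 = 72; ΔP = 59 − 51.42 = 7.58.
Midpoints: P̄ = 55.21, Q̄ = 290.0.
ε_s = (ΔQ/ΔP)(P̄/Q̄) = (72/7.58)(55.21/290.0).

1.808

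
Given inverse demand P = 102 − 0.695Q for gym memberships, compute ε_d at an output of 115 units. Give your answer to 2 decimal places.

-0.28

At Q = 115, P = 102 − 0.695(115) = 22.08.
dP/dQ = −0.695, so dQ/dP = 1/(−0.695) = -1.439.
ε = (dQ/dP)(P/Q) = (-1.439)(22.08/115).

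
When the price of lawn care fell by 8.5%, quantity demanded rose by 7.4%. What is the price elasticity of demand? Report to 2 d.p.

ε = %ΔQ / %ΔP = (7.4)/(-8.5) = -0.871.

-0.87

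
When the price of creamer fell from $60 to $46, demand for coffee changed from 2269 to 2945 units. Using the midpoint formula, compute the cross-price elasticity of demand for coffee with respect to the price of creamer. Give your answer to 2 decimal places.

-0.98

ΔQ_x = 2945 − 2269 = 676; ΔP_y = 46 − 60 = -14.
Midpoints: P̄_y = 53.00, Q̄_x = 2607.0.
ε_xy = (ΔQ_x/ΔP_y)(P̄_y/Q̄_x) = (676/-14)(53.00/2607.0).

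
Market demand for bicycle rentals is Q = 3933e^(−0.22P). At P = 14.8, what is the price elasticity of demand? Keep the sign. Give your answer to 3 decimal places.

-3.256

At P = 14.8, Q = 151.587.
dQ/dP = −0.22·3933e^(−0.22P) = −0.22Q = -33.349.
ε = (dQ/dP)(P/Q) = (-33.349)(14.8/151.587).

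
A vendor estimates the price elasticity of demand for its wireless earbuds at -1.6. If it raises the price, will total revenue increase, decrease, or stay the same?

decrease

|ε| = 1.60 > 1, so demand is elastic. A price rise therefore reduces total revenue.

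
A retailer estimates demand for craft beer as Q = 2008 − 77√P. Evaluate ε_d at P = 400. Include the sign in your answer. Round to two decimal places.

At P = 400, Q = 468.
dQ/dP = −77/(2√P) = -1.925.
ε = (dQ/dP)(P/Q) = (-1.925)(400/468).

-1.65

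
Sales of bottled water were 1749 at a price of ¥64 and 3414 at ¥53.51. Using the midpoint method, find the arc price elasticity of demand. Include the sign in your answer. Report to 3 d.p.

ΔQ = 3414 − 1749 = 1665; ΔP = 53.51 − 64 = -10.49.
Midpoints: P̄ = 58.75, Q̄ = 2581.5.
ε = (ΔQ/ΔP)(P̄/Q̄) = (1665/-10.49)(58.75/2581.5).

-3.613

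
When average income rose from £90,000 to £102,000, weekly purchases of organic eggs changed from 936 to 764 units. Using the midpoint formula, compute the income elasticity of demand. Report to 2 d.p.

-1.62

ΔQ = -172, ΔI = 12000. Midpoints: Ī = 96,000, Q̄ = 850.0.
ε_I = (ΔQ/ΔI)(Ī/Q̄) = (-172/12000)(96000/850.0).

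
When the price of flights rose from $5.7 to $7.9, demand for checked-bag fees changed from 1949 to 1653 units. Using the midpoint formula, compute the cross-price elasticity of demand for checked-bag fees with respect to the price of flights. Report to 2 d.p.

ΔQ_x = 1653 − 1949 = -296; ΔP_y = 7.9 − 5.7 = 2.2.
Midpoints: P̄_y = 6.80, Q̄_x = 1801.0.
ε_xy = (ΔQ_x/ΔP_y)(P̄_y/Q̄_x) = (-296/2.2)(6.80/1801.0).
ε_xy < 0, so the goods are complements.

-0.51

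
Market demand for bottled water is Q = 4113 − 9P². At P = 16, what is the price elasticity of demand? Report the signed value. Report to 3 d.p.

-2.547

At P = 16, Q = 1809.
dQ/dP = −18P = -288.
ε = (dQ/dP)(P/Q) = (-288)(16/1809).
|ε| > 1, so demand is elastic at this price.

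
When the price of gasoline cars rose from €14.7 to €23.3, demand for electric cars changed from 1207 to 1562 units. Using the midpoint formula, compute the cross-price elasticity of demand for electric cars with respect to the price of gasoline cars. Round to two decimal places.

0.57

ΔQ_x = 1562 − 1207 = 355; ΔP_y = 23.3 − 14.7 = 8.6.
Midpoints: P̄_y = 19.00, Q̄_x = 1384.5.
ε_xy = (ΔQ_x/ΔP_y)(P̄_y/Q̄_x) = (355/8.6)(19.00/1384.5).
ε_xy > 0, so the goods are substitutes.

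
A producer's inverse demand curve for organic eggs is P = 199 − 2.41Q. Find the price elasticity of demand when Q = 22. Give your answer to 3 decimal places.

-2.753

At Q = 22, P = 199 − 2.41(22) = 145.98.
dP/dQ = −2.41, so dQ/dP = 1/(−2.41) = -0.415.
ε = (dQ/dP)(P/Q) = (-0.415)(145.98/22).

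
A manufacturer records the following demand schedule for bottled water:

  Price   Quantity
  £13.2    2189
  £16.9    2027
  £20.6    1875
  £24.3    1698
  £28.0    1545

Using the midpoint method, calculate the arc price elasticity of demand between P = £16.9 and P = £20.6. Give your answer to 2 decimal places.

-0.39

At P = 16.9, Q = 2027; at P = 20.6, Q = 1875.
ΔQ = -152, ΔP = 3.7. Midpoints: P̄ = 18.75, Q̄ = 1951.0.
ε = (ΔQ/ΔP)(P̄/Q̄) = (-152/3.7)(18.75/1951.0).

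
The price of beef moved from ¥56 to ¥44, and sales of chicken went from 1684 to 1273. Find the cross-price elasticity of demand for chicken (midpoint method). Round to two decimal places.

1.16

ΔQ_x = 1273 − 1684 = -411; ΔP_y = 44 − 56 = -12.
Midpoints: P̄_y = 50.00, Q̄_x = 1478.5.
ε_xy = (ΔQ_x/ΔP_y)(P̄_y/Q̄_x) = (-411/-12)(50.00/1478.5).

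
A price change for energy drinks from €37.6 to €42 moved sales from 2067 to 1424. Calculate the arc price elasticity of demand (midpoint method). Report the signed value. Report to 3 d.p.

ΔQ = 1424 − 2067 = -643; ΔP = 42 − 37.6 = 4.4.
Midpoints: P̄ = 39.80, Q̄ = 1745.5.
ε = (ΔQ/ΔP)(P̄/Q̄) = (-643/4.4)(39.80/1745.5).

-3.332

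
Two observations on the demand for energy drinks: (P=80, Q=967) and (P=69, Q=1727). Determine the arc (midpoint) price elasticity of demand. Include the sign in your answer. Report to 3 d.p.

ΔQ = 1727 − 967 = 760; ΔP = 69 − 80 = -11.
Midpoints: P̄ = 74.50, Q̄ = 1347.0.
ε = (ΔQ/ΔP)(P̄/Q̄) = (760/-11)(74.50/1347.0).

-3.821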